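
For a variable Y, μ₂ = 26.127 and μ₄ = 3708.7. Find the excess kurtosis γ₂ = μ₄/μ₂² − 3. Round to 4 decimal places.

2.4330

μ₂² = 26.127² = 682.62013
μ₄/μ₂² = 3708.7 / 682.62013 = 5.43304
γ₂ = 5.43304 − 3 ≈ 2.4330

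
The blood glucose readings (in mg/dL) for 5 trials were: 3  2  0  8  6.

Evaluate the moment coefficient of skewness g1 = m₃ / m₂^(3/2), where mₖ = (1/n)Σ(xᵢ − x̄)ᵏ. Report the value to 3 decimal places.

0.202

x̄ = (3 + 2 + 0 + 8 + 6) / 5 = 3.8000
deviations (xᵢ − x̄): -0.8000, -1.8000, -3.8000, 4.2000, 2.2000
Σ(xᵢ − x̄)² = 40.8000 ⇒ m₂ = 40.8000/5 = 8.16000
Σ(xᵢ − x̄)³ = 23.5200 ⇒ m₃ = 23.5200/5 = 4.70400
m₂^(3/2) = 8.16000^(1.5) = 23.30962
g1 = m₃ / m₂^(3/2) = 4.70400 / 23.30962 ≈ 0.202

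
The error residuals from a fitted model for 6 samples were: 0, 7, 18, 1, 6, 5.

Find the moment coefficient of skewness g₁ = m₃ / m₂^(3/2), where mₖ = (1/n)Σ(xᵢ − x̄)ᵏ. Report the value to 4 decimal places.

1.0570

x̄ = (0 + 7 + 18 + 1 + 6 + 5) / 6 = 6.1667
deviations (xᵢ − x̄): -6.1667, 0.8333, 11.8333, -5.1667, -0.1667, -1.1667
Σ(xᵢ − x̄)² = 206.8333 ⇒ m₂ = 206.8333/6 = 34.47222
Σ(xᵢ − x̄)³ = 1283.5556 ⇒ m₃ = 1283.5556/6 = 213.92593
m₂^(3/2) = 34.47222^(1.5) = 202.39693
g₁ = m₃ / m₂^(3/2) = 213.92593 / 202.39693 ≈ 1.0570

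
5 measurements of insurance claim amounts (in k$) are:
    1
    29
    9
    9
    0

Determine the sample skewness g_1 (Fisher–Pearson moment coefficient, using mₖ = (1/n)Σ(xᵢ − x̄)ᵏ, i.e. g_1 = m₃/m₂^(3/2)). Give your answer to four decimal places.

x̄ = (1 + 29 + 9 + 9 + 0) / 5 = 9.6000
deviations (xᵢ − x̄): -8.6000, 19.4000, -0.6000, -0.6000, -9.6000
Σ(xᵢ − x̄)² = 543.2000 ⇒ m₂ = 543.2000/5 = 108.64000
Σ(xᵢ − x̄)³ = 5780.1600 ⇒ m₃ = 5780.1600/5 = 1156.03200
m₂^(3/2) = 108.64000^(1.5) = 1132.36030
g_1 = m₃ / m₂^(3/2) = 1156.03200 / 1132.36030 ≈ 1.0209

1.0209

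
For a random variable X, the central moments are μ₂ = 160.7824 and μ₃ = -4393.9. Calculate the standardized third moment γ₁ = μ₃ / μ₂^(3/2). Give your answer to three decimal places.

-2.155

σ = √μ₂ = √160.7824 = 12.68000
σ³ = μ₂^(3/2) = 2038.72083
γ₁ = μ₃/σ³ = -4393.9 / 2038.72083 ≈ -2.155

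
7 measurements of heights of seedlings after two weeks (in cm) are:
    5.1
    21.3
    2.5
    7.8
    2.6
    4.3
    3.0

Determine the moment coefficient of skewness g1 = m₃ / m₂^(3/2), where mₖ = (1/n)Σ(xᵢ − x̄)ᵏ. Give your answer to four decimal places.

1.7434

x̄ = (5.1 + 21.3 + 2.5 + 7.8 + 2.6 + 4.3 + 3.0) / 7 = 6.6571
deviations (xᵢ − x̄): -1.5571, 14.6429, -4.1571, 1.1429, -4.0571, -2.3571, -3.6571
Σ(xᵢ − x̄)² = 270.8171 ⇒ m₂ = 270.8171/7 = 38.68816
Σ(xᵢ − x̄)³ = 2936.7049 ⇒ m₃ = 2936.7049/7 = 419.52927
m₂^(3/2) = 38.68816^(1.5) = 240.63964
g1 = m₃ / m₂^(3/2) = 419.52927 / 240.63964 ≈ 1.7434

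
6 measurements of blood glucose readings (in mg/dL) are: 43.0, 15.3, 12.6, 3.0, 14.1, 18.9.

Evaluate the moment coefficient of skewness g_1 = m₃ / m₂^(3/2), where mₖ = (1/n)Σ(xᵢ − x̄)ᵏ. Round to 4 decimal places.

1.1307

x̄ = (43.0 + 15.3 + 12.6 + 3.0 + 14.1 + 18.9) / 6 = 17.8167
deviations (xᵢ − x̄): 25.1833, -2.5167, -5.2167, -14.8167, -3.7167, 1.0833
Σ(xᵢ − x̄)² = 902.2683 ⇒ m₂ = 902.2683/6 = 150.37806
Σ(xᵢ − x̄)³ = 12510.5476 ⇒ m₃ = 12510.5476/6 = 2085.09126
m₂^(3/2) = 150.37806^(1.5) = 1844.06701
g_1 = m₃ / m₂^(3/2) = 2085.09126 / 1844.06701 ≈ 1.1307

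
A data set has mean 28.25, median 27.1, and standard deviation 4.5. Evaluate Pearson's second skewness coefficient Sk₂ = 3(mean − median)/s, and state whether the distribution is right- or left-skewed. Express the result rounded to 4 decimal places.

0.7667, right-skewed

Sk₂ = 3(28.25 − 27.1) / 4.5 = 3 × 1.1500 / 4.5
    = 3.4500 / 4.5 ≈ 0.7667
Sk₂ > 0 ⇒ mean > median ⇒ right-skewed (positive skew).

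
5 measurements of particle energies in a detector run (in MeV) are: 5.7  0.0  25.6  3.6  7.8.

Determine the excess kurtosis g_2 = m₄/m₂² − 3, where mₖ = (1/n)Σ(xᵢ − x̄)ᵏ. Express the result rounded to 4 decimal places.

-0.1229

x̄ = 8.5400
Σ(xᵢ − x̄)² = 396.9920 ⇒ m₂ = 79.39840
Σ(xᵢ − x̄)⁴ = 90686.2848 ⇒ m₄ = 18137.25697
m₂² = 6304.10592
g_2 = m₄/m₂² − 3 = 2.87705 − 3 ≈ -0.1229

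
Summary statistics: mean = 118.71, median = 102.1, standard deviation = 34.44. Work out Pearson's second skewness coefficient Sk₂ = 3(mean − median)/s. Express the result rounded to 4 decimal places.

Sk₂ = 3(118.71 − 102.1) / 34.44 = 3 × 16.6100 / 34.44
    = 49.8300 / 34.44 ≈ 1.4469

1.4469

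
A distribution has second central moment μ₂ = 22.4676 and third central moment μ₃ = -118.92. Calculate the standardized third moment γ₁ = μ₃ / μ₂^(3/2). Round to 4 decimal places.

σ = √μ₂ = √22.4676 = 4.74000
σ³ = μ₂^(3/2) = 106.49642
γ₁ = μ₃/σ³ = -118.92 / 106.49642 ≈ -1.1167

-1.1167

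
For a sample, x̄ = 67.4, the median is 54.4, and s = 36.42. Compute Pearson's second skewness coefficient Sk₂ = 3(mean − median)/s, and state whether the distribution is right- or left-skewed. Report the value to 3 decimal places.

Sk₂ = 3(67.4 − 54.4) / 36.42 = 3 × 13.0000 / 36.42
    = 39.0000 / 36.42 ≈ 1.071
Sk₂ > 0 ⇒ mean > median ⇒ right-skewed (positive skew).

1.071, right-skewed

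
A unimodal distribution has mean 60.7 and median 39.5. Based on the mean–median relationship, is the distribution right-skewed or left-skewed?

mean − median = 60.7 − 39.5 = 21.2
mean > median ⇒ the longer tail is on the right ⇒ right-skewed (positively skewed).

right-skewed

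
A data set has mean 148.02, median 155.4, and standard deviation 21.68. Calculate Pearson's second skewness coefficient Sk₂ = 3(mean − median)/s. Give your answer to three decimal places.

-1.021

Sk₂ = 3(148.02 − 155.4) / 21.68 = 3 × -7.3800 / 21.68
    = -22.1400 / 21.68 ≈ -1.021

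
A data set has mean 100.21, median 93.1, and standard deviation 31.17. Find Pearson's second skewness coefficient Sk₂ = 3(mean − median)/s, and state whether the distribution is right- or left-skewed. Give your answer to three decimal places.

Sk₂ = 3(100.21 − 93.1) / 31.17 = 3 × 7.1100 / 31.17
    = 21.3300 / 31.17 ≈ 0.684
Sk₂ > 0 ⇒ mean > median ⇒ right-skewed (positive skew).

0.684, right-skewed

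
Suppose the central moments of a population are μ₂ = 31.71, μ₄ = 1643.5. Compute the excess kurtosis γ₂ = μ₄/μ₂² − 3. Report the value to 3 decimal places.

-1.366

μ₂² = 31.71² = 1005.52410
μ₄/μ₂² = 1643.5 / 1005.52410 = 1.63447
γ₂ = 1.63447 − 3 ≈ -1.366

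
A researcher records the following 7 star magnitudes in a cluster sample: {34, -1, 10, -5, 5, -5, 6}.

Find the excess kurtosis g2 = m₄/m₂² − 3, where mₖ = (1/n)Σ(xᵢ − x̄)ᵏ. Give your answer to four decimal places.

0.6751

x̄ = 6.2857
Σ(xᵢ − x̄)² = 1091.4286 ⇒ m₂ = 155.91837
Σ(xᵢ − x̄)⁴ = 625405.0029 ⇒ m₄ = 89343.57185
m₂² = 24310.53728
g2 = m₄/m₂² − 3 = 3.67510 − 3 ≈ 0.6751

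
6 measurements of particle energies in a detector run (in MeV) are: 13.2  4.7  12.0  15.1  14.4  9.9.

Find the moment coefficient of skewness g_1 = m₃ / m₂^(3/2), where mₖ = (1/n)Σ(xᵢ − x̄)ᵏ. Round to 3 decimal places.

-0.989

x̄ = (13.2 + 4.7 + 12.0 + 15.1 + 14.4 + 9.9) / 6 = 11.5500
deviations (xᵢ − x̄): 1.6500, -6.8500, 0.4500, 3.5500, 2.8500, -1.6500
Σ(xᵢ − x̄)² = 73.2950 ⇒ m₂ = 73.2950/6 = 12.21583
Σ(xᵢ − x̄)³ = -253.4400 ⇒ m₃ = -253.4400/6 = -42.24000
m₂^(3/2) = 12.21583^(1.5) = 42.69575
g_1 = m₃ / m₂^(3/2) = -42.24000 / 42.69575 ≈ -0.989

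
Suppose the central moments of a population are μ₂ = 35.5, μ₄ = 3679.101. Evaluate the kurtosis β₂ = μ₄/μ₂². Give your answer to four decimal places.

μ₂² = 35.5² = 1260.25000
μ₄/μ₂² = 3679.101 / 1260.25000 = 2.91934
β₂ ≈ 2.9193

2.9193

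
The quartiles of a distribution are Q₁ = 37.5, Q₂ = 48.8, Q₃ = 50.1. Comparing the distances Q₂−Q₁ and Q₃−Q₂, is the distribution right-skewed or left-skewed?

Q₂ − Q₁ = 11.3;  Q₃ − Q₂ = 1.3
Q₂ − Q₁ > Q₃ − Q₂ ⇒ the lower half is more spread out ⇒ left-skewed.

left-skewed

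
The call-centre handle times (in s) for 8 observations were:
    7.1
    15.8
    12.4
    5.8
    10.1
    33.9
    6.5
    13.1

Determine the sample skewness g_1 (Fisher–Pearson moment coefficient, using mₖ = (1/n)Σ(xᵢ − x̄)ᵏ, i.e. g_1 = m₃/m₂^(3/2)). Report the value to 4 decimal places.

x̄ = (7.1 + 15.8 + 12.4 + 5.8 + 10.1 + 33.9 + 6.5 + 13.1) / 8 = 13.0875
deviations (xᵢ − x̄): -5.9875, 2.7125, -0.6875, -7.2875, -2.9875, 20.8125, -6.5875, 0.0125
Σ(xᵢ − x̄)² = 582.2688 ⇒ m₂ = 582.2688/8 = 72.78359
Σ(xᵢ − x̄)³ = 8120.5741 ⇒ m₃ = 8120.5741/8 = 1015.07176
m₂^(3/2) = 72.78359^(1.5) = 620.94087
g_1 = m₃ / m₂^(3/2) = 1015.07176 / 620.94087 ≈ 1.6347

1.6347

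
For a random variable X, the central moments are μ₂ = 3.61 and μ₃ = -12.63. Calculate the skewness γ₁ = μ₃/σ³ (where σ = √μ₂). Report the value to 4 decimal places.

-1.8414

σ = √μ₂ = √3.61 = 1.90000
σ³ = μ₂^(3/2) = 6.85900
γ₁ = μ₃/σ³ = -12.63 / 6.85900 ≈ -1.8414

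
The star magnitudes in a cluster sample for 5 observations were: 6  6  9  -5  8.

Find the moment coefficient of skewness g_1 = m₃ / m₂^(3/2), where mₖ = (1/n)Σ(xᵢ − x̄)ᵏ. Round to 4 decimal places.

-1.3012

x̄ = (6 + 6 + 9 - 5 + 8) / 5 = 4.8000
deviations (xᵢ − x̄): 1.2000, 1.2000, 4.2000, -9.8000, 3.2000
Σ(xᵢ − x̄)² = 126.8000 ⇒ m₂ = 126.8000/5 = 25.36000
Σ(xᵢ − x̄)³ = -830.8800 ⇒ m₃ = -830.8800/5 = -166.17600
m₂^(3/2) = 25.36000^(1.5) = 127.70970
g_1 = m₃ / m₂^(3/2) = -166.17600 / 127.70970 ≈ -1.3012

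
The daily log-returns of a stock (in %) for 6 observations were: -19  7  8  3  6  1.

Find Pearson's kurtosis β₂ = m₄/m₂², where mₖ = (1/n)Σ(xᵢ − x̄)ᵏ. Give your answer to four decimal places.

x̄ = 1.0000
Σ(xᵢ − x̄)² = 514.0000 ⇒ m₂ = 85.66667
Σ(xᵢ − x̄)⁴ = 164338.0000 ⇒ m₄ = 27389.66667
m₂² = 7338.77778
β₂ = m₄/m₂² = 27389.66667 / 7338.77778 ≈ 3.7322

3.7322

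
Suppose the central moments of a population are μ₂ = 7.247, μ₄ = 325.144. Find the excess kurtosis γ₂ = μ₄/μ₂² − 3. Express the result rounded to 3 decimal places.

3.191

μ₂² = 7.247² = 52.51901
μ₄/μ₂² = 325.144 / 52.51901 = 6.19098
γ₂ = 6.19098 − 3 ≈ 3.191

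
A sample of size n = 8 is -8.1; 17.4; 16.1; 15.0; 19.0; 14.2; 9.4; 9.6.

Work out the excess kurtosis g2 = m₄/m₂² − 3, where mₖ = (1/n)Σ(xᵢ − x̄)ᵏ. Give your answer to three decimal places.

x̄ = 11.5750
Σ(xᵢ − x̄)² = 523.8950 ⇒ m₂ = 65.48687
Σ(xᵢ − x̄)⁴ = 154683.3712 ⇒ m₄ = 19335.42140
m₂² = 4288.53080
g2 = m₄/m₂² − 3 = 4.50864 − 3 ≈ 1.509

1.509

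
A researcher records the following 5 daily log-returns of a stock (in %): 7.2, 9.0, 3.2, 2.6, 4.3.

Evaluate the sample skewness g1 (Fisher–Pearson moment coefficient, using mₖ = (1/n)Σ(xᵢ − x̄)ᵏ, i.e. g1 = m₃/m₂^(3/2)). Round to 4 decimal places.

0.4243

x̄ = (7.2 + 9.0 + 3.2 + 2.6 + 4.3) / 5 = 5.2600
deviations (xᵢ − x̄): 1.9400, 3.7400, -2.0600, -2.6600, -0.9600
Σ(xᵢ − x̄)² = 29.9920 ⇒ m₂ = 29.9920/5 = 5.99840
Σ(xᵢ − x̄)³ = 31.1674 ⇒ m₃ = 31.1674/5 = 6.23347
m₂^(3/2) = 5.99840^(1.5) = 14.69106
g1 = m₃ / m₂^(3/2) = 6.23347 / 14.69106 ≈ 0.4243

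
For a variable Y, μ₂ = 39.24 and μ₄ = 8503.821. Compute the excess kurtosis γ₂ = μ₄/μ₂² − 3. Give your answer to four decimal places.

2.5228

μ₂² = 39.24² = 1539.77760
μ₄/μ₂² = 8503.821 / 1539.77760 = 5.52276
γ₂ = 5.52276 − 3 ≈ 2.5228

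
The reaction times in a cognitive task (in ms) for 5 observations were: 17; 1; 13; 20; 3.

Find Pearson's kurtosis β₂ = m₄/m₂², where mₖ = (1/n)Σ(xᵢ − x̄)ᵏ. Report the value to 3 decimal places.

x̄ = 10.8000
Σ(xᵢ − x̄)² = 284.8000 ⇒ m₂ = 56.96000
Σ(xᵢ − x̄)⁴ = 21590.1760 ⇒ m₄ = 4318.03520
m₂² = 3244.44160
β₂ = m₄/m₂² = 4318.03520 / 3244.44160 ≈ 1.331

1.331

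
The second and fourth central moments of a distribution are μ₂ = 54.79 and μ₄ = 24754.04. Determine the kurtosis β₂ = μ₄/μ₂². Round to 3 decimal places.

μ₂² = 54.79² = 3001.94410
μ₄/μ₂² = 24754.04 / 3001.94410 = 8.24600
β₂ ≈ 8.246

8.246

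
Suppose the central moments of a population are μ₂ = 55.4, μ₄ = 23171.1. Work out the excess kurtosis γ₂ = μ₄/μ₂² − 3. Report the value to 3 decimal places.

4.550

μ₂² = 55.4² = 3069.16000
μ₄/μ₂² = 23171.1 / 3069.16000 = 7.54966
γ₂ = 7.54966 − 3 ≈ 4.550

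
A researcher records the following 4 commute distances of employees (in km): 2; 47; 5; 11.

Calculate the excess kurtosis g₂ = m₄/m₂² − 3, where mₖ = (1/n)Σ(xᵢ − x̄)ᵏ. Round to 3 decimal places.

x̄ = 16.2500
Σ(xᵢ − x̄)² = 1302.7500 ⇒ m₂ = 325.68750
Σ(xᵢ − x̄)⁴ = 952100.5781 ⇒ m₄ = 238025.14453
m₂² = 106072.34766
g₂ = m₄/m₂² − 3 = 2.24399 − 3 ≈ -0.756

-0.756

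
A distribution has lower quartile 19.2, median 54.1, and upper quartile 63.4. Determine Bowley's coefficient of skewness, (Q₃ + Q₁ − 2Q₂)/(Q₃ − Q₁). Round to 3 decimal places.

-0.579

numerator: Q₃ + Q₁ − 2Q₂ = 63.4 + 19.2 − 2×54.1 = -25.6000
denominator: Q₃ − Q₁ = 63.4 − 19.2 = 44.2000
Bowley skewness = -25.6000 / 44.2000 ≈ -0.579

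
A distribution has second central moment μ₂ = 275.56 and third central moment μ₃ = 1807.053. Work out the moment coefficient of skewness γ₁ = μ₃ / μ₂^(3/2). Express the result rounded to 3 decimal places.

σ = √μ₂ = √275.56 = 16.60000
σ³ = μ₂^(3/2) = 4574.29600
γ₁ = μ₃/σ³ = 1807.053 / 4574.29600 ≈ 0.395

0.395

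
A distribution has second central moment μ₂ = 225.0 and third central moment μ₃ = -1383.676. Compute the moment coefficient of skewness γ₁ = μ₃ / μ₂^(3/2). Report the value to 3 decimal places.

-0.410

σ = √μ₂ = √225.0 = 15.00000
σ³ = μ₂^(3/2) = 3375.00000
γ₁ = μ₃/σ³ = -1383.676 / 3375.00000 ≈ -0.410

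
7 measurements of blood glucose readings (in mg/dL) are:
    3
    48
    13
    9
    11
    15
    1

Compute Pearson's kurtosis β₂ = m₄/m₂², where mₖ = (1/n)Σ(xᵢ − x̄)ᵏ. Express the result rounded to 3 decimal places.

x̄ = 14.2857
Σ(xᵢ − x̄)² = 1481.4286 ⇒ m₂ = 211.63265
Σ(xᵢ − x̄)⁴ = 1340258.5948 ⇒ m₄ = 191465.51354
m₂² = 44788.37984
β₂ = m₄/m₂² = 191465.51354 / 44788.37984 ≈ 4.275

4.275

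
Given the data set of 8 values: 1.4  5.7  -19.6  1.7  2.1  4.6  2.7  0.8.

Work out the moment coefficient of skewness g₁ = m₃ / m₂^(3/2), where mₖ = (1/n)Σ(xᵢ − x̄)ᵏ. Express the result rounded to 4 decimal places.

-2.0716

x̄ = (1.4 + 5.7 - 19.6 + 1.7 + 2.1 + 4.6 + 2.7 + 0.8) / 8 = -0.0750
deviations (xᵢ − x̄): 1.4750, 5.7750, -19.5250, 1.7750, 2.1750, 4.6750, 2.7750, 0.8750
Σ(xᵢ − x̄)² = 454.9550 ⇒ m₂ = 454.9550/8 = 56.86938
Σ(xᵢ − x̄)³ = -7107.5258 ⇒ m₃ = -7107.5258/8 = -888.44072
m₂^(3/2) = 56.86938^(1.5) = 428.86211
g₁ = m₃ / m₂^(3/2) = -888.44072 / 428.86211 ≈ -2.0716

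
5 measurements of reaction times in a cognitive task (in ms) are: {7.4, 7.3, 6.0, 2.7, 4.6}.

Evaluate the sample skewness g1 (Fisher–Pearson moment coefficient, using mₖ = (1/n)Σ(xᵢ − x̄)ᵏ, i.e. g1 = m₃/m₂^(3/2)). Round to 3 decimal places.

-0.524

x̄ = (7.4 + 7.3 + 6.0 + 2.7 + 4.6) / 5 = 5.6000
deviations (xᵢ − x̄): 1.8000, 1.7000, 0.4000, -2.9000, -1.0000
Σ(xᵢ − x̄)² = 15.7000 ⇒ m₂ = 15.7000/5 = 3.14000
Σ(xᵢ − x̄)³ = -14.5800 ⇒ m₃ = -14.5800/5 = -2.91600
m₂^(3/2) = 3.14000^(1.5) = 5.56409
g1 = m₃ / m₂^(3/2) = -2.91600 / 5.56409 ≈ -0.524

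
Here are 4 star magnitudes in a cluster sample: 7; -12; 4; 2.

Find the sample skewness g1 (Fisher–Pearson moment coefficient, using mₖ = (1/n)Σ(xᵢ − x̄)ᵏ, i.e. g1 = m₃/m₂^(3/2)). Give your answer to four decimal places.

x̄ = (7 - 12 + 4 + 2) / 4 = 0.2500
deviations (xᵢ − x̄): 6.7500, -12.2500, 3.7500, 1.7500
Σ(xᵢ − x̄)² = 212.7500 ⇒ m₂ = 212.7500/4 = 53.18750
Σ(xᵢ − x̄)³ = -1472.6250 ⇒ m₃ = -1472.6250/4 = -368.15625
m₂^(3/2) = 53.18750^(1.5) = 387.89516
g1 = m₃ / m₂^(3/2) = -368.15625 / 387.89516 ≈ -0.9491

-0.9491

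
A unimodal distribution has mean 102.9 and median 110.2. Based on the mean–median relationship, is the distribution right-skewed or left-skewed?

mean − median = 102.9 − 110.2 = -7.3
mean < median ⇒ the longer tail is on the left ⇒ left-skewed (negatively skewed).

left-skewed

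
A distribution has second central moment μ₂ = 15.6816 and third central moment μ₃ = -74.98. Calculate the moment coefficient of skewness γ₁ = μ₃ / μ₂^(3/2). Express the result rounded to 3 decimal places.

σ = √μ₂ = √15.6816 = 3.96000
σ³ = μ₂^(3/2) = 62.09914
γ₁ = μ₃/σ³ = -74.98 / 62.09914 ≈ -1.207

-1.207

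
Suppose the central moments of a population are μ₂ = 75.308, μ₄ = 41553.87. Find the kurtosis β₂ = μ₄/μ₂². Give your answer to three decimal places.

μ₂² = 75.308² = 5671.29486
μ₄/μ₂² = 41553.87 / 5671.29486 = 7.32705
β₂ ≈ 7.327

7.327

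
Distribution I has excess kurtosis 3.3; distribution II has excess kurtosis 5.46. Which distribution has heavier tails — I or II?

Higher excess kurtosis ⇒ heavier tails relative to the normal distribution.
3.3 vs 5.46: the larger is 5.46, so II has heavier tails.

II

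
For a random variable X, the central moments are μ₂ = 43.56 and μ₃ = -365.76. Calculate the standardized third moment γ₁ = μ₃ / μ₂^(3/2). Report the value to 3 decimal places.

-1.272

σ = √μ₂ = √43.56 = 6.60000
σ³ = μ₂^(3/2) = 287.49600
γ₁ = μ₃/σ³ = -365.76 / 287.49600 ≈ -1.272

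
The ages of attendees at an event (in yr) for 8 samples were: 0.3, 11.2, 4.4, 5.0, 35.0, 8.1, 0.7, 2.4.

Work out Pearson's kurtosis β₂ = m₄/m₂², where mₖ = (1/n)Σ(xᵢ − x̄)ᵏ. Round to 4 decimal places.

x̄ = 8.3875
Σ(xᵢ − x̄)² = 903.9488 ⇒ m₂ = 112.99359
Σ(xᵢ − x̄)⁴ = 511085.8717 ⇒ m₄ = 63885.73396
m₂² = 12767.55223
β₂ = m₄/m₂² = 63885.73396 / 12767.55223 ≈ 5.0038

5.0038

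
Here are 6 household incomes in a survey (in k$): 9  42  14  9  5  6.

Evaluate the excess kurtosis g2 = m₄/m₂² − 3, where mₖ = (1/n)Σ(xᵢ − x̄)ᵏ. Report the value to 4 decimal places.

x̄ = 14.1667
Σ(xᵢ − x̄)² = 978.8333 ⇒ m₂ = 163.13889
Σ(xᵢ − x̄)⁴ = 613085.4861 ⇒ m₄ = 102180.91435
m₂² = 26614.29707
g2 = m₄/m₂² − 3 = 3.83932 − 3 ≈ 0.8393

0.8393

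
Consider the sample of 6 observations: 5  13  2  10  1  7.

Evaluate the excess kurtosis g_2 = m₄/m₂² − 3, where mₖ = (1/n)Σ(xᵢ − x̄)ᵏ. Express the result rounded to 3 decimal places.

-1.270

x̄ = 6.3333
Σ(xᵢ − x̄)² = 107.3333 ⇒ m₂ = 17.88889
Σ(xᵢ − x̄)⁴ = 3321.1111 ⇒ m₄ = 553.51852
m₂² = 320.01235
g_2 = m₄/m₂² − 3 = 1.72968 − 3 ≈ -1.270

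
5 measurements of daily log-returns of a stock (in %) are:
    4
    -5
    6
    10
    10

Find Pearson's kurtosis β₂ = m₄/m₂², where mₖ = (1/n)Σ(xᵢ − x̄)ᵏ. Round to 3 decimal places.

2.435

x̄ = 5.0000
Σ(xᵢ − x̄)² = 152.0000 ⇒ m₂ = 30.40000
Σ(xᵢ − x̄)⁴ = 11252.0000 ⇒ m₄ = 2250.40000
m₂² = 924.16000
β₂ = m₄/m₂² = 2250.40000 / 924.16000 ≈ 2.435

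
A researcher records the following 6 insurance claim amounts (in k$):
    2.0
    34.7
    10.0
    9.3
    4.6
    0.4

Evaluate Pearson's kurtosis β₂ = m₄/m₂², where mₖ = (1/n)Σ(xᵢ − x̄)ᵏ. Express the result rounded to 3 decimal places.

x̄ = 10.1667
Σ(xᵢ − x̄)² = 795.7333 ⇒ m₂ = 132.62222
Σ(xᵢ − x̄)⁴ = 376772.6688 ⇒ m₄ = 62795.44481
m₂² = 17588.65383
β₂ = m₄/m₂² = 62795.44481 / 17588.65383 ≈ 3.570

3.570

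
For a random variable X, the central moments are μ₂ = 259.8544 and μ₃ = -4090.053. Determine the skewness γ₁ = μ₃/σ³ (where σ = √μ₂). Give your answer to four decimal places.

-0.9764

σ = √μ₂ = √259.8544 = 16.12000
σ³ = μ₂^(3/2) = 4188.85293
γ₁ = μ₃/σ³ = -4090.053 / 4188.85293 ≈ -0.9764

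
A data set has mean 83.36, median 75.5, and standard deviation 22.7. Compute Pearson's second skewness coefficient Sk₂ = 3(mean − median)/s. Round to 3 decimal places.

Sk₂ = 3(83.36 − 75.5) / 22.7 = 3 × 7.8600 / 22.7
    = 23.5800 / 22.7 ≈ 1.039

1.039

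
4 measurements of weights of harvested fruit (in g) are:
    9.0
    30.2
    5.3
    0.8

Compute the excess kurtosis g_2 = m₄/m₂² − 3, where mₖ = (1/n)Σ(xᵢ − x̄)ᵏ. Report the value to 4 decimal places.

x̄ = 11.3250
Σ(xᵢ − x̄)² = 508.7475 ⇒ m₂ = 127.18687
Σ(xᵢ − x̄)⁴ = 140543.3908 ⇒ m₄ = 35135.84770
m₂² = 16176.50117
g_2 = m₄/m₂² − 3 = 2.17203 − 3 ≈ -0.8280

-0.8280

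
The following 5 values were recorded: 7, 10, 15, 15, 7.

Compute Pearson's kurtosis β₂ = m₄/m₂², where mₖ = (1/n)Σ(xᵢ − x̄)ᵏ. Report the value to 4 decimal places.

x̄ = 10.8000
Σ(xᵢ − x̄)² = 64.8000 ⇒ m₂ = 12.96000
Σ(xᵢ − x̄)⁴ = 1039.7760 ⇒ m₄ = 207.95520
m₂² = 167.96160
β₂ = m₄/m₂² = 207.95520 / 167.96160 ≈ 1.2381

1.2381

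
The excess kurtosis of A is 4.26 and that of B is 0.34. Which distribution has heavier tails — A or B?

Higher excess kurtosis ⇒ heavier tails relative to the normal distribution.
4.26 vs 0.34: the larger is 4.26, so A has heavier tails.

A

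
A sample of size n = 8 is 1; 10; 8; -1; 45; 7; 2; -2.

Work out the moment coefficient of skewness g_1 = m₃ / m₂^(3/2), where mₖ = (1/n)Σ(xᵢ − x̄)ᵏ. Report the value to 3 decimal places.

1.911

x̄ = (1 + 10 + 8 - 1 + 45 + 7 + 2 - 2) / 8 = 8.7500
deviations (xᵢ − x̄): -7.7500, 1.2500, -0.7500, -9.7500, 36.2500, -1.7500, -6.7500, -10.7500
Σ(xᵢ − x̄)² = 1635.5000 ⇒ m₂ = 1635.5000/8 = 204.43750
Σ(xᵢ − x̄)³ = 44688.7500 ⇒ m₃ = 44688.7500/8 = 5586.09375
m₂^(3/2) = 204.43750^(1.5) = 2923.08095
g_1 = m₃ / m₂^(3/2) = 5586.09375 / 2923.08095 ≈ 1.911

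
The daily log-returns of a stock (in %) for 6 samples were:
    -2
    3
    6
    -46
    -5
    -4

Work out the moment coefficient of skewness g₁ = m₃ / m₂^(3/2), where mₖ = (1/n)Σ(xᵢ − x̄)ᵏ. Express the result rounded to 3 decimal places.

x̄ = (-2 + 3 + 6 - 46 - 5 - 4) / 6 = -8.0000
deviations (xᵢ − x̄): 6.0000, 11.0000, 14.0000, -38.0000, 3.0000, 4.0000
Σ(xᵢ − x̄)² = 1822.0000 ⇒ m₂ = 1822.0000/6 = 303.66667
Σ(xᵢ − x̄)³ = -50490.0000 ⇒ m₃ = -50490.0000/6 = -8415.00000
m₂^(3/2) = 303.66667^(1.5) = 5291.70571
g₁ = m₃ / m₂^(3/2) = -8415.00000 / 5291.70571 ≈ -1.590

-1.590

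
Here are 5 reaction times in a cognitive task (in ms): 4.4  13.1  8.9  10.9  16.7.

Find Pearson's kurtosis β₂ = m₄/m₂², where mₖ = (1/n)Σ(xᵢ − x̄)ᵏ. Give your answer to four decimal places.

x̄ = 10.8000
Σ(xᵢ − x̄)² = 84.6800 ⇒ m₂ = 16.93600
Σ(xᵢ − x̄)⁴ = 2930.4740 ⇒ m₄ = 586.09480
m₂² = 286.82810
β₂ = m₄/m₂² = 586.09480 / 286.82810 ≈ 2.0434

2.0434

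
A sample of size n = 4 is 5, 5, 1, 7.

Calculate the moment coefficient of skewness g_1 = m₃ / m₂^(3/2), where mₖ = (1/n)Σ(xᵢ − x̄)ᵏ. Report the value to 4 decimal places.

-0.6520

x̄ = (5 + 5 + 1 + 7) / 4 = 4.5000
deviations (xᵢ − x̄): 0.5000, 0.5000, -3.5000, 2.5000
Σ(xᵢ − x̄)² = 19.0000 ⇒ m₂ = 19.0000/4 = 4.75000
Σ(xᵢ − x̄)³ = -27.0000 ⇒ m₃ = -27.0000/4 = -6.75000
m₂^(3/2) = 4.75000^(1.5) = 10.35238
g_1 = m₃ / m₂^(3/2) = -6.75000 / 10.35238 ≈ -0.6520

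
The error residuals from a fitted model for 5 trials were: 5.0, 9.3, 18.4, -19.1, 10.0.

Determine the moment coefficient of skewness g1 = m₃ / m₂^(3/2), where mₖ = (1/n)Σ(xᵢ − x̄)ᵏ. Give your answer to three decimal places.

-1.052

x̄ = (5.0 + 9.3 + 18.4 - 19.1 + 10.0) / 5 = 4.7200
deviations (xᵢ − x̄): 0.2800, 4.5800, 13.6800, -23.8200, 5.2800
Σ(xᵢ − x̄)² = 803.4680 ⇒ m₂ = 803.4680/5 = 160.69360
Σ(xᵢ − x̄)³ = -10711.8871 ⇒ m₃ = -10711.8871/5 = -2142.37742
m₂^(3/2) = 160.69360^(1.5) = 2037.03209
g1 = m₃ / m₂^(3/2) = -2142.37742 / 2037.03209 ≈ -1.052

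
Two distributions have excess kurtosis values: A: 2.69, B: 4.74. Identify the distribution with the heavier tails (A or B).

B

Higher excess kurtosis ⇒ heavier tails relative to the normal distribution.
2.69 vs 4.74: the larger is 4.74, so B has heavier tails.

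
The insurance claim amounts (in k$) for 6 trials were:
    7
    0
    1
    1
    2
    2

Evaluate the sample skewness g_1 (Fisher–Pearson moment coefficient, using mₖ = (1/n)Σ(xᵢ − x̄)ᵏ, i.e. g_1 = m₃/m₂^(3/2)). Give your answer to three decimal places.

1.424

x̄ = (7 + 0 + 1 + 1 + 2 + 2) / 6 = 2.1667
deviations (xᵢ − x̄): 4.8333, -2.1667, -1.1667, -1.1667, -0.1667, -0.1667
Σ(xᵢ − x̄)² = 30.8333 ⇒ m₂ = 30.8333/6 = 5.13889
Σ(xᵢ − x̄)³ = 99.5556 ⇒ m₃ = 99.5556/6 = 16.59259
m₂^(3/2) = 5.13889^(1.5) = 11.64941
g_1 = m₃ / m₂^(3/2) = 16.59259 / 11.64941 ≈ 1.424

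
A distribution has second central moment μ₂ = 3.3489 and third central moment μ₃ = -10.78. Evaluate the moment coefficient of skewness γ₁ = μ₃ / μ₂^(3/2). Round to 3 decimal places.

-1.759

σ = √μ₂ = √3.3489 = 1.83000
σ³ = μ₂^(3/2) = 6.12849
γ₁ = μ₃/σ³ = -10.78 / 6.12849 ≈ -1.759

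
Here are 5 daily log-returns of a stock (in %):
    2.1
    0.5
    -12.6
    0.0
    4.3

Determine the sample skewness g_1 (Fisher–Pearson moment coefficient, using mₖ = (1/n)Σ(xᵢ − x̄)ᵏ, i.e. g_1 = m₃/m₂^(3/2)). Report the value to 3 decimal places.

-1.255

x̄ = (2.1 + 0.5 - 12.6 + 0.0 + 4.3) / 5 = -1.1400
deviations (xᵢ − x̄): 3.2400, 1.6400, -11.4600, 1.1400, 5.4400
Σ(xᵢ − x̄)² = 175.4120 ⇒ m₂ = 175.4120/5 = 35.08240
Σ(xᵢ − x̄)³ = -1304.1662 ⇒ m₃ = -1304.1662/5 = -260.83325
m₂^(3/2) = 35.08240^(1.5) = 207.79445
g_1 = m₃ / m₂^(3/2) = -260.83325 / 207.79445 ≈ -1.255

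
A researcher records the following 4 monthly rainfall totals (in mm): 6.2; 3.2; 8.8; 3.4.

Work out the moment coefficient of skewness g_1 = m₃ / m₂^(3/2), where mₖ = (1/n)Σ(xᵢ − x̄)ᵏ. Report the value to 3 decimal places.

x̄ = (6.2 + 3.2 + 8.8 + 3.4) / 4 = 5.4000
deviations (xᵢ − x̄): 0.8000, -2.2000, 3.4000, -2.0000
Σ(xᵢ − x̄)² = 21.0400 ⇒ m₂ = 21.0400/4 = 5.26000
Σ(xᵢ − x̄)³ = 21.1680 ⇒ m₃ = 21.1680/4 = 5.29200
m₂^(3/2) = 5.26000^(1.5) = 12.06365
g_1 = m₃ / m₂^(3/2) = 5.29200 / 12.06365 ≈ 0.439

0.439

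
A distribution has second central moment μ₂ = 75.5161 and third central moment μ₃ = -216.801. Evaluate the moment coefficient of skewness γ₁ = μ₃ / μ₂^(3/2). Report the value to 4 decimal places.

σ = √μ₂ = √75.5161 = 8.69000
σ³ = μ₂^(3/2) = 656.23491
γ₁ = μ₃/σ³ = -216.801 / 656.23491 ≈ -0.3304

-0.3304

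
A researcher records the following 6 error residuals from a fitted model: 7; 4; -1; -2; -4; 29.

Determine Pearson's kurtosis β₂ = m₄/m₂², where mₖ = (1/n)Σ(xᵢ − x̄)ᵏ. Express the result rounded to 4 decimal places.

3.4340

x̄ = 5.5000
Σ(xᵢ − x̄)² = 745.5000 ⇒ m₂ = 124.25000
Σ(xᵢ − x̄)⁴ = 318084.3750 ⇒ m₄ = 53014.06250
m₂² = 15438.06250
β₂ = m₄/m₂² = 53014.06250 / 15438.06250 ≈ 3.4340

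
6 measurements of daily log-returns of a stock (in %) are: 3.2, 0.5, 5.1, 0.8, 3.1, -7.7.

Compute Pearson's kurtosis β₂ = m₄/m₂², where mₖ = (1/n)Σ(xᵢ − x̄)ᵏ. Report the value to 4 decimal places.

3.2905

x̄ = 0.8333
Σ(xᵢ − x̄)² = 101.8733 ⇒ m₂ = 16.97889
Σ(xᵢ − x̄)⁴ = 5691.6121 ⇒ m₄ = 948.60202
m₂² = 288.28267
β₂ = m₄/m₂² = 948.60202 / 288.28267 ≈ 3.2905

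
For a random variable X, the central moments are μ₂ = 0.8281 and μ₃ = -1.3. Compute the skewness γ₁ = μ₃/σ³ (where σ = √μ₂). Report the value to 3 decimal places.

σ = √μ₂ = √0.8281 = 0.91000
σ³ = μ₂^(3/2) = 0.75357
γ₁ = μ₃/σ³ = -1.3 / 0.75357 ≈ -1.725

-1.725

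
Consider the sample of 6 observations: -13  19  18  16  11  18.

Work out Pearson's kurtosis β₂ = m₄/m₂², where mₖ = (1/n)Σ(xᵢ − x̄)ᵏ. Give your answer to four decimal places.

3.8019

x̄ = 11.5000
Σ(xᵢ − x̄)² = 761.5000 ⇒ m₂ = 126.91667
Σ(xᵢ − x̄)⁴ = 367444.3750 ⇒ m₄ = 61240.72917
m₂² = 16107.84028
β₂ = m₄/m₂² = 61240.72917 / 16107.84028 ≈ 3.8019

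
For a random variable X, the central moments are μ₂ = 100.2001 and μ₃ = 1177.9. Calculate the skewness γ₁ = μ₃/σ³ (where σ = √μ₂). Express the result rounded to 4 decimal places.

1.1744

σ = √μ₂ = √100.2001 = 10.01000
σ³ = μ₂^(3/2) = 1003.00300
γ₁ = μ₃/σ³ = 1177.9 / 1003.00300 ≈ 1.1744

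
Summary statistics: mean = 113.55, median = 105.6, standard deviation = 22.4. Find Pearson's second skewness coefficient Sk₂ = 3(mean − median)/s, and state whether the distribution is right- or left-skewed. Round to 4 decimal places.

1.0647, right-skewed

Sk₂ = 3(113.55 − 105.6) / 22.4 = 3 × 7.9500 / 22.4
    = 23.8500 / 22.4 ≈ 1.0647
Sk₂ > 0 ⇒ mean > median ⇒ right-skewed (positive skew).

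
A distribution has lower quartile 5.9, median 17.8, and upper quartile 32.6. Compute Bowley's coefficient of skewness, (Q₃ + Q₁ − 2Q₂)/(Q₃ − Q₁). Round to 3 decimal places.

0.109

numerator: Q₃ + Q₁ − 2Q₂ = 32.6 + 5.9 − 2×17.8 = 2.9000
denominator: Q₃ − Q₁ = 32.6 − 5.9 = 26.7000
Bowley skewness = 2.9000 / 26.7000 ≈ 0.109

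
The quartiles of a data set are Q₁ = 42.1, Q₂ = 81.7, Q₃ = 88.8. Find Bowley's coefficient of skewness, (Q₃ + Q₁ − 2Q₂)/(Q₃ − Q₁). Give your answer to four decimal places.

numerator: Q₃ + Q₁ − 2Q₂ = 88.8 + 42.1 − 2×81.7 = -32.5000
denominator: Q₃ − Q₁ = 88.8 − 42.1 = 46.7000
Bowley skewness = -32.5000 / 46.7000 ≈ -0.6959

-0.6959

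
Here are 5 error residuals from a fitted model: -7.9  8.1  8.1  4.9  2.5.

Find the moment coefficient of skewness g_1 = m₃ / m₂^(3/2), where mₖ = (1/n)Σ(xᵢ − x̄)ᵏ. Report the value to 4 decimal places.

x̄ = (-7.9 + 8.1 + 8.1 + 4.9 + 2.5) / 5 = 3.1400
deviations (xᵢ − x̄): -11.0400, 4.9600, 4.9600, 1.7600, -0.6400
Σ(xᵢ − x̄)² = 174.5920 ⇒ m₂ = 174.5920/5 = 34.91840
Σ(xᵢ − x̄)³ = -1096.3354 ⇒ m₃ = -1096.3354/5 = -219.26707
m₂^(3/2) = 34.91840^(1.5) = 206.33909
g_1 = m₃ / m₂^(3/2) = -219.26707 / 206.33909 ≈ -1.0627

-1.0627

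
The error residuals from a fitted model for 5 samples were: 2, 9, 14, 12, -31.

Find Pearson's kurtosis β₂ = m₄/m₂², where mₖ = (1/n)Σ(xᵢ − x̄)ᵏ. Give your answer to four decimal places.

x̄ = 1.2000
Σ(xᵢ − x̄)² = 1378.8000 ⇒ m₂ = 275.76000
Σ(xᵢ − x̄)⁴ = 1119187.5360 ⇒ m₄ = 223837.50720
m₂² = 76043.57760
β₂ = m₄/m₂² = 223837.50720 / 76043.57760 ≈ 2.9435

2.9435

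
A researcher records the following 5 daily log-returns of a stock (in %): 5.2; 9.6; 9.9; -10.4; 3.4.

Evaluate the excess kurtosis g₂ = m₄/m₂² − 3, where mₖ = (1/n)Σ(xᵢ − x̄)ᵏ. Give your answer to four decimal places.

-0.2912

x̄ = 3.5400
Σ(xᵢ − x̄)² = 274.2720 ⇒ m₂ = 54.85440
Σ(xᵢ − x̄)⁴ = 40754.0482 ⇒ m₄ = 8150.80963
m₂² = 3009.00520
g₂ = m₄/m₂² − 3 = 2.70881 − 3 ≈ -0.2912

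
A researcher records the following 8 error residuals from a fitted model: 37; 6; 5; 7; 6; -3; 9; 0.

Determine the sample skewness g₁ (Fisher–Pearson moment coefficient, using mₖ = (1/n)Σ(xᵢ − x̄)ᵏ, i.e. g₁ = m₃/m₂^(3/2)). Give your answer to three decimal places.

x̄ = (37 + 6 + 5 + 7 + 6 - 3 + 9 + 0) / 8 = 8.3750
deviations (xᵢ − x̄): 28.6250, -2.3750, -3.3750, -1.3750, -2.3750, -11.3750, 0.6250, -8.3750
Σ(xᵢ − x̄)² = 1043.8750 ⇒ m₂ = 1043.8750/8 = 130.48438
Σ(xᵢ − x̄)³ = 21328.2188 ⇒ m₃ = 21328.2188/8 = 2666.02734
m₂^(3/2) = 130.48438^(1.5) = 1490.51985
g₁ = m₃ / m₂^(3/2) = 2666.02734 / 1490.51985 ≈ 1.789

1.789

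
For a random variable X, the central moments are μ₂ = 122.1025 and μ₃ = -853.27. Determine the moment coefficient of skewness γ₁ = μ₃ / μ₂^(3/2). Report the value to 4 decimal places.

σ = √μ₂ = √122.1025 = 11.05000
σ³ = μ₂^(3/2) = 1349.23263
γ₁ = μ₃/σ³ = -853.27 / 1349.23263 ≈ -0.6324

-0.6324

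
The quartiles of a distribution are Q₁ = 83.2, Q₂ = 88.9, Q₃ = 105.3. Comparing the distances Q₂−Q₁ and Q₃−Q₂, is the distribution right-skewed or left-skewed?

right-skewed

Q₂ − Q₁ = 5.7;  Q₃ − Q₂ = 16.4
Q₃ − Q₂ > Q₂ − Q₁ ⇒ the upper half is more spread out ⇒ right-skewed.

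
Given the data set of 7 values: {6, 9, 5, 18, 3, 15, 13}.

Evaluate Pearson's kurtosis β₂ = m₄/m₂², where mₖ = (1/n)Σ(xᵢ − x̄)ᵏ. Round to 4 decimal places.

x̄ = 9.8571
Σ(xᵢ − x̄)² = 188.8571 ⇒ m₂ = 26.97959
Σ(xᵢ − x̄)⁴ = 8182.9913 ⇒ m₄ = 1168.99875
m₂² = 727.89838
β₂ = m₄/m₂² = 1168.99875 / 727.89838 ≈ 1.6060

1.6060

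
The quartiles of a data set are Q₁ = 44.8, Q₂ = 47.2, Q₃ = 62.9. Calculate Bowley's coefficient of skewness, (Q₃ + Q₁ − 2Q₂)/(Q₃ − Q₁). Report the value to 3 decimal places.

numerator: Q₃ + Q₁ − 2Q₂ = 62.9 + 44.8 − 2×47.2 = 13.3000
denominator: Q₃ − Q₁ = 62.9 − 44.8 = 18.1000
Bowley skewness = 13.3000 / 18.1000 ≈ 0.735

0.735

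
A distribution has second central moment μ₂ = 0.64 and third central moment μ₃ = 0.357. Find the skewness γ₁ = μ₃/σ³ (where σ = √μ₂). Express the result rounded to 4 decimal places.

σ = √μ₂ = √0.64 = 0.80000
σ³ = μ₂^(3/2) = 0.51200
γ₁ = μ₃/σ³ = 0.357 / 0.51200 ≈ 0.6973

0.6973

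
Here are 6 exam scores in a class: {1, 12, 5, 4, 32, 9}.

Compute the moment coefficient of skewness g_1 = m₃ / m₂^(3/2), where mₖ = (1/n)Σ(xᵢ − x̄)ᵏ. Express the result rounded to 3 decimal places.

1.340

x̄ = (1 + 12 + 5 + 4 + 32 + 9) / 6 = 10.5000
deviations (xᵢ − x̄): -9.5000, 1.5000, -5.5000, -6.5000, 21.5000, -1.5000
Σ(xᵢ − x̄)² = 629.5000 ⇒ m₂ = 629.5000/6 = 104.91667
Σ(xᵢ − x̄)³ = 8640.0000 ⇒ m₃ = 8640.0000/6 = 1440.00000
m₂^(3/2) = 104.91667^(1.5) = 1074.64922
g_1 = m₃ / m₂^(3/2) = 1440.00000 / 1074.64922 ≈ 1.340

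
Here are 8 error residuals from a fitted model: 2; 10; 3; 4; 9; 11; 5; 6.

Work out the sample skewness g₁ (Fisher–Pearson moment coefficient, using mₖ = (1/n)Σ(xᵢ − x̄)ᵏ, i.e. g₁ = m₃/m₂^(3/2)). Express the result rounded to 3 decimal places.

x̄ = (2 + 10 + 3 + 4 + 9 + 11 + 5 + 6) / 8 = 6.2500
deviations (xᵢ − x̄): -4.2500, 3.7500, -3.2500, -2.2500, 2.7500, 4.7500, -1.2500, -0.2500
Σ(xᵢ − x̄)² = 79.5000 ⇒ m₂ = 79.5000/8 = 9.93750
Σ(xᵢ − x̄)³ = 56.2500 ⇒ m₃ = 56.2500/8 = 7.03125
m₂^(3/2) = 9.93750^(1.5) = 31.32678
g₁ = m₃ / m₂^(3/2) = 7.03125 / 31.32678 ≈ 0.224

0.224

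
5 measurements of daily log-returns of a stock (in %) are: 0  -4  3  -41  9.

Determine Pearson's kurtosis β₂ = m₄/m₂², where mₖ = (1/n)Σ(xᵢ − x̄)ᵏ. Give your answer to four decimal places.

x̄ = -6.6000
Σ(xᵢ − x̄)² = 1569.2000 ⇒ m₂ = 313.84000
Σ(xᵢ − x̄)⁴ = 1470001.6160 ⇒ m₄ = 294000.32320
m₂² = 98495.54560
β₂ = m₄/m₂² = 294000.32320 / 98495.54560 ≈ 2.9849

2.9849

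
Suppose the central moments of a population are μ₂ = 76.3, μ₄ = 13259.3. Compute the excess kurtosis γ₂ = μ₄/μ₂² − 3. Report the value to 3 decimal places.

-0.722

μ₂² = 76.3² = 5821.69000
μ₄/μ₂² = 13259.3 / 5821.69000 = 2.27757
γ₂ = 2.27757 − 3 ≈ -0.722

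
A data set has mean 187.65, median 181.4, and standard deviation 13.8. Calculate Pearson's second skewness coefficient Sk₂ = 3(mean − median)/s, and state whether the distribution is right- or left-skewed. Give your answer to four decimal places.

1.3587, right-skewed

Sk₂ = 3(187.65 − 181.4) / 13.8 = 3 × 6.2500 / 13.8
    = 18.7500 / 13.8 ≈ 1.3587
Sk₂ > 0 ⇒ mean > median ⇒ right-skewed (positive skew).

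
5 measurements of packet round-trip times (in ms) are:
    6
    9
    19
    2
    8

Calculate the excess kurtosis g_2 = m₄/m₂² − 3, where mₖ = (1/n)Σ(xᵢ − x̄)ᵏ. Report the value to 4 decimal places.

x̄ = 8.8000
Σ(xᵢ − x̄)² = 158.8000 ⇒ m₂ = 31.76000
Σ(xᵢ − x̄)⁴ = 13024.3360 ⇒ m₄ = 2604.86720
m₂² = 1008.69760
g_2 = m₄/m₂² − 3 = 2.58241 − 3 ≈ -0.4176

-0.4176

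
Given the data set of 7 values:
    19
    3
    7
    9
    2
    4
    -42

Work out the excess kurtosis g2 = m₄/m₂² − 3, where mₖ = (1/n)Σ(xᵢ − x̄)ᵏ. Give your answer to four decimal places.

1.4679

x̄ = 0.2857
Σ(xᵢ − x̄)² = 2283.4286 ⇒ m₂ = 326.20408
Σ(xᵢ − x̄)⁴ = 3327945.4111 ⇒ m₄ = 475420.77301
m₂² = 106409.10287
g2 = m₄/m₂² − 3 = 4.46786 − 3 ≈ 1.4679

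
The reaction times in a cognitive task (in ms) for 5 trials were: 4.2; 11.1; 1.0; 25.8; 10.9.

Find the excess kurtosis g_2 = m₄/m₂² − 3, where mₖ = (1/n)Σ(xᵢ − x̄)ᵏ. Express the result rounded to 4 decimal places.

x̄ = 10.6000
Σ(xᵢ − x̄)² = 364.5000 ⇒ m₂ = 72.90000
Σ(xᵢ − x̄)⁴ = 63550.7394 ⇒ m₄ = 12710.14788
m₂² = 5314.41000
g_2 = m₄/m₂² − 3 = 2.39164 − 3 ≈ -0.6084

-0.6084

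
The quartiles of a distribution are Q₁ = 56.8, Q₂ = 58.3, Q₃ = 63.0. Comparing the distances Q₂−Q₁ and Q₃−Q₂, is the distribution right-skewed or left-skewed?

Q₂ − Q₁ = 1.5;  Q₃ − Q₂ = 4.7
Q₃ − Q₂ > Q₂ − Q₁ ⇒ the upper half is more spread out ⇒ right-skewed.

right-skewed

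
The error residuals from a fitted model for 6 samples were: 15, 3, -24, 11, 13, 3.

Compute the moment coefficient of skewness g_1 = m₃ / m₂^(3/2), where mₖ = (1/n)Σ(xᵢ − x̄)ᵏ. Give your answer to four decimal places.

x̄ = (15 + 3 - 24 + 11 + 13 + 3) / 6 = 3.5000
deviations (xᵢ − x̄): 11.5000, -0.5000, -27.5000, 7.5000, 9.5000, -0.5000
Σ(xᵢ − x̄)² = 1035.5000 ⇒ m₂ = 1035.5000/6 = 172.58333
Σ(xᵢ − x̄)³ = -17997.0000 ⇒ m₃ = -17997.0000/6 = -2999.50000
m₂^(3/2) = 172.58333^(1.5) = 2267.24409
g_1 = m₃ / m₂^(3/2) = -2999.50000 / 2267.24409 ≈ -1.3230

-1.3230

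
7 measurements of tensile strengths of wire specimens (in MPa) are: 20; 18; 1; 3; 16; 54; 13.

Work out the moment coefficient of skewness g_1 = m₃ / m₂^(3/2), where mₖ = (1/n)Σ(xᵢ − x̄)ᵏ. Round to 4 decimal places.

1.3054

x̄ = (20 + 18 + 1 + 3 + 16 + 54 + 13) / 7 = 17.8571
deviations (xᵢ − x̄): 2.1429, 0.1429, -16.8571, -14.8571, -1.8571, 36.1429, -4.8571
Σ(xᵢ − x̄)² = 1842.8571 ⇒ m₂ = 1842.8571/7 = 263.26531
Σ(xᵢ − x̄)³ = 39032.8163 ⇒ m₃ = 39032.8163/7 = 5576.11662
m₂^(3/2) = 263.26531^(1.5) = 4271.59870
g_1 = m₃ / m₂^(3/2) = 5576.11662 / 4271.59870 ≈ 1.3054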